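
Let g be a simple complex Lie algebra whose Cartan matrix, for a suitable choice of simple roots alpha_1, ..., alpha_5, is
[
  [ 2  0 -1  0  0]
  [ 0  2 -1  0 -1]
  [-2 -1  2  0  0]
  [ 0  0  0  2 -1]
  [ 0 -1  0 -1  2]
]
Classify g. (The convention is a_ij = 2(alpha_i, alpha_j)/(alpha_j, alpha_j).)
type B_5

The matrix has rank 5 with 2's on the diagonal. Reading the off-diagonal entries as Dynkin edges (a single edge where a_ij = a_ji = -1; a double or triple edge where a_ij * a_ji = 2 or 3), the diagram is a chain of 5 nodes with a double edge at one end; the terminal node there is the unique short simple root (B_5). One simple-root ordering that puts it in standard form is (alpha_4, alpha_5, alpha_2, alpha_3, alpha_1). So the algebra is type B_5, i.e. so(11).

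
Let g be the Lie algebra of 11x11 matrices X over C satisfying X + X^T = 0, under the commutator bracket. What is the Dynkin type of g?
B5

This is so(11) with 11 odd, which has dimension 11(11-1)/2 = 55 and rank (11-1)/2 = 5. In the classification of classical Lie algebras, the orthogonal algebra so(2n+1) in an odd number of variables has type B_n; here n = 5, so the Dynkin diagram is a chain of 5 nodes with a double edge at one end; the terminal node there is the unique short simple root (B_5). Hence the type is B_5.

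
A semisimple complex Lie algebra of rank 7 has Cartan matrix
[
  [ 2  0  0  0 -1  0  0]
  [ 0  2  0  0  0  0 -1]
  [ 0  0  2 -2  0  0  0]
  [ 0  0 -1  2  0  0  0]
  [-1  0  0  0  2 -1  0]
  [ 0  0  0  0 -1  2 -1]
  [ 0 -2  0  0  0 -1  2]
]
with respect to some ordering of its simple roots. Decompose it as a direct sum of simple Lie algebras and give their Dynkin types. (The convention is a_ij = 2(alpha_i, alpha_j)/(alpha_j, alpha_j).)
B_2 ⊕ B_5

The diagram associated to this matrix has two connected components: the simple roots {alpha_3, alpha_4} form a chain of 2 nodes with a double edge at one end; the terminal node there is the unique short simple root (B_2), and {alpha_1, alpha_2, alpha_5, alpha_6, alpha_7} form a chain of 5 nodes with a double edge at one end; the terminal node there is the unique short simple root (B_5). A semisimple Lie algebra decomposes uniquely as the direct sum of simple ideals, one per connected component of its Dynkin diagram, so g ≅ B_2 ⊕ B_5 (dimension 10 + 55 = 65).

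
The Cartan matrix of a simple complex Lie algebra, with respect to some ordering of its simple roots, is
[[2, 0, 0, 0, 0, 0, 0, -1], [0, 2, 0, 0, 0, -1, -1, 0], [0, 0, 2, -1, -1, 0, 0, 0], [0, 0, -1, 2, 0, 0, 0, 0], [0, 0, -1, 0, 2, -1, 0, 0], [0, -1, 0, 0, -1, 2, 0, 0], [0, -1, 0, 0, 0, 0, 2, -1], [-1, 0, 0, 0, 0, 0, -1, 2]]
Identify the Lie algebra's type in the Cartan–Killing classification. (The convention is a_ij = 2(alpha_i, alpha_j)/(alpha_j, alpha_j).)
type A_8

The matrix has rank 8 with 2's on the diagonal. Reading the off-diagonal entries as Dynkin edges (a single edge where a_ij = a_ji = -1; a double or triple edge where a_ij * a_ji = 2 or 3), the diagram is a chain of 8 nodes with single edges (A_8). One simple-root ordering that puts it in standard form is (alpha_4, alpha_3, alpha_5, alpha_6, alpha_2, alpha_7, alpha_8, alpha_1). So the algebra is type A_8, i.e. sl(9).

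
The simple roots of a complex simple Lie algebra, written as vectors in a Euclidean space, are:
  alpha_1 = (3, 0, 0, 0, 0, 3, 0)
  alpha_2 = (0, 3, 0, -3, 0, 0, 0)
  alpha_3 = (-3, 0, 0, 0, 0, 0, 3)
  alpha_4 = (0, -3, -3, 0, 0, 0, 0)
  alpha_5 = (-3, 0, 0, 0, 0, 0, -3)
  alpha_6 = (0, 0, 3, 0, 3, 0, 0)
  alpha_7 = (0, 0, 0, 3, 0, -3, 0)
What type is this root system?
type D_7

Compute the Cartan integers a_ij = 2(alpha_i, alpha_j)/(alpha_j, alpha_j); the resulting 7x7 Cartan matrix is
[[2, 0, -1, 0, -1, 0, -1], [0, 2, 0, -1, 0, 0, -1], [-1, 0, 2, 0, 0, 0, 0], [0, -1, 0, 2, 0, -1, 0], [-1, 0, 0, 0, 2, 0, 0], [0, 0, 0, -1, 0, 2, 0], [-1, -1, 0, 0, 0, 0, 2]].
All simple roots have the same length, so the diagram is simply laced. The associated Dynkin diagram is a chain of 5 nodes with a fork of two nodes at one end (D_7), so the type is D_7 (the algebra so(14)).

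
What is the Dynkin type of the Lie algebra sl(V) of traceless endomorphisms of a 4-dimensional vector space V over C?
type A_3

This is sl(4), which has dimension 4^2 - 1 = 15 and rank 4 - 1 = 3 (a Cartan subalgebra is the diagonal traceless matrices). In the classification of classical Lie algebras, the special linear algebra sl(n+1) has type A_n; here n = 3, so the Dynkin diagram is a chain of 3 nodes with single edges (A_3). Hence the type is A_3.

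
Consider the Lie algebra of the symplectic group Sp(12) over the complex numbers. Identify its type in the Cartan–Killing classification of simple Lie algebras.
type C_6

This is sp(12), which has dimension 12(12+1)/2 = 78 and rank 12/2 = 6. In the classification of classical Lie algebras, the symplectic algebra sp(2n) has type C_n; here n = 6, so the Dynkin diagram is a chain of 6 nodes with a double edge at one end; the terminal node there is the unique long simple root (C_6). Hence the type is C_6.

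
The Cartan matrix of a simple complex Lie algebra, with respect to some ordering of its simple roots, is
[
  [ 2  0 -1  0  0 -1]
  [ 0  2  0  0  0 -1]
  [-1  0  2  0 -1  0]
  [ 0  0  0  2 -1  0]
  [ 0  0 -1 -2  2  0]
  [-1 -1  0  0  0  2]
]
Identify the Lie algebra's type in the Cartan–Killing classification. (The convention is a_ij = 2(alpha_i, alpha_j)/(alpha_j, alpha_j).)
B_6

The matrix has rank 6 with 2's on the diagonal. Reading the off-diagonal entries as Dynkin edges (a single edge where a_ij = a_ji = -1; a double or triple edge where a_ij * a_ji = 2 or 3), the diagram is a chain of 6 nodes with a double edge at one end; the terminal node there is the unique short simple root (B_6). One simple-root ordering that puts it in standard form is (alpha_2, alpha_6, alpha_1, alpha_3, alpha_5, alpha_4). So the algebra is type B_6, i.e. so(13).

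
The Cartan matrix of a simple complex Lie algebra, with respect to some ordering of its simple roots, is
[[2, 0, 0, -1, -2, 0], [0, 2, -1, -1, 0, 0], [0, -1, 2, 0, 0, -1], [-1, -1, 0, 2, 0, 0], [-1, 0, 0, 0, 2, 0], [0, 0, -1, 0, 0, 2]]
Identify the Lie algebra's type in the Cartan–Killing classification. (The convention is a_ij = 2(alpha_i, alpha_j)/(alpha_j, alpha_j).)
The matrix has rank 6 with 2's on the diagonal. Reading the off-diagonal entries as Dynkin edges (a single edge where a_ij = a_ji = -1; a double or triple edge where a_ij * a_ji = 2 or 3), the diagram is a chain of 6 nodes with a double edge at one end; the terminal node there is the unique short simple root (B_6). One simple-root ordering that puts it in standard form is (alpha_6, alpha_3, alpha_2, alpha_4, alpha_1, alpha_5). So the algebra is type B_6, i.e. so(13).

B_6 (so(13))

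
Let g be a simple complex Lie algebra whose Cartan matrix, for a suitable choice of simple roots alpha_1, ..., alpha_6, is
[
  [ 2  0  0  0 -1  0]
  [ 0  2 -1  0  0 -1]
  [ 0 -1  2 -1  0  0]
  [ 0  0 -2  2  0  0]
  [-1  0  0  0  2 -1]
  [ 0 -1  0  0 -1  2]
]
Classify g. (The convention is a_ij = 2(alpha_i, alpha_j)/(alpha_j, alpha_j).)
The matrix has rank 6 with 2's on the diagonal. Reading the off-diagonal entries as Dynkin edges (a single edge where a_ij = a_ji = -1; a double or triple edge where a_ij * a_ji = 2 or 3), the diagram is a chain of 6 nodes with a double edge at one end; the terminal node there is the unique long simple root (C_6). One simple-root ordering that puts it in standard form is (alpha_1, alpha_5, alpha_6, alpha_2, alpha_3, alpha_4). So the algebra is type C_6, i.e. sp(12).

C6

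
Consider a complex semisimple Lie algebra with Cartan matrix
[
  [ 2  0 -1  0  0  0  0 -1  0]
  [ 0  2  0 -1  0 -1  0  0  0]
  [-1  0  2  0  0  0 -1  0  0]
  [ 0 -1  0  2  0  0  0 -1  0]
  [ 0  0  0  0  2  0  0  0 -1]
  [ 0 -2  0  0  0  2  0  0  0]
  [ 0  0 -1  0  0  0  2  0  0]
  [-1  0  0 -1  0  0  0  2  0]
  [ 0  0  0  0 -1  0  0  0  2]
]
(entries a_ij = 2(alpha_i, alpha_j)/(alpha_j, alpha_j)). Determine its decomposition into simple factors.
The diagram associated to this matrix has two connected components: the simple roots {alpha_5, alpha_9} form a chain of 2 nodes with single edges (A_2), and {alpha_1, alpha_2, alpha_3, alpha_4, alpha_6, alpha_7, alpha_8} form a chain of 7 nodes with a double edge at one end; the terminal node there is the unique long simple root (C_7). A semisimple Lie algebra decomposes uniquely as the direct sum of simple ideals, one per connected component of its Dynkin diagram, so g ≅ A_2 ⊕ C_7 (dimension 8 + 105 = 113).

A_2 (sl(3)) + C_7 (sp(14))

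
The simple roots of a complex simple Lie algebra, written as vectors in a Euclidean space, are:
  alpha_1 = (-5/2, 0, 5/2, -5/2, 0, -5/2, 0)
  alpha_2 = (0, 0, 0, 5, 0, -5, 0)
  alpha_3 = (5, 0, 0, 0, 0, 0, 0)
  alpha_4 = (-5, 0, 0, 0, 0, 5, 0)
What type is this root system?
Compute the Cartan integers a_ij = 2(alpha_i, alpha_j)/(alpha_j, alpha_j); the resulting 4x4 Cartan matrix is
[[2, 0, -1, 0], [0, 2, 0, -1], [-1, 0, 2, -1], [0, -1, -2, 2]].
The roots have two lengths (squared-length ratio 2:1); the short ones are alpha_{1,3}. The associated Dynkin diagram is a chain of 4 nodes with a double edge between the middle two (F_4), so the type is F_4.

type F_4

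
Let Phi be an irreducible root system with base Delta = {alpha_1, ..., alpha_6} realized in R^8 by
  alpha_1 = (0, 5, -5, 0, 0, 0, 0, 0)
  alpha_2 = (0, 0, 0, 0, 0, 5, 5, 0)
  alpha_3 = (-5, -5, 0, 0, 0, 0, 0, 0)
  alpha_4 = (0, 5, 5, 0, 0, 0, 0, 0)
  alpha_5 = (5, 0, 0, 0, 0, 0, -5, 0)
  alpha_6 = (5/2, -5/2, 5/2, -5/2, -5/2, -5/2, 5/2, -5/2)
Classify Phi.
Compute the Cartan integers a_ij = 2(alpha_i, alpha_j)/(alpha_j, alpha_j); the resulting 6x6 Cartan matrix is
[[2, 0, -1, 0, 0, -1], [0, 2, 0, 0, -1, 0], [-1, 0, 2, -1, -1, 0], [0, 0, -1, 2, 0, 0], [0, -1, -1, 0, 2, 0], [-1, 0, 0, 0, 0, 2]].
All simple roots have the same length, so the diagram is simply laced. The associated Dynkin diagram is a chain of 5 nodes with one extra node attached to the third node from one end (E_6), so the type is E_6.

type E_6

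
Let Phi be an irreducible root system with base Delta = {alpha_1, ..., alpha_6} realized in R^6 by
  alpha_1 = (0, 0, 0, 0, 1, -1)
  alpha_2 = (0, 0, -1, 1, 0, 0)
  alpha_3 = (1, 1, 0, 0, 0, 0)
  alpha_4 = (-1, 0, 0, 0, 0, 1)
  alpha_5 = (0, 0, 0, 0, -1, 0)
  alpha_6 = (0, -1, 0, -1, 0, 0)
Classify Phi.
Compute the Cartan integers a_ij = 2(alpha_i, alpha_j)/(alpha_j, alpha_j); the resulting 6x6 Cartan matrix is
[[2, 0, 0, -1, -2, 0], [0, 2, 0, 0, 0, -1], [0, 0, 2, -1, 0, -1], [-1, 0, -1, 2, 0, 0], [-1, 0, 0, 0, 2, 0], [0, -1, -1, 0, 0, 2]].
The roots have two lengths (squared-length ratio 2:1); the short ones are alpha_{5}. The associated Dynkin diagram is a chain of 6 nodes with a double edge at one end; the terminal node there is the unique short simple root (B_6), so the type is B_6 (the algebra so(13)).

B6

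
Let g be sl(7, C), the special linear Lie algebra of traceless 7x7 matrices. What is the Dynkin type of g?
This is sl(7), which has dimension 7^2 - 1 = 48 and rank 7 - 1 = 6 (a Cartan subalgebra is the diagonal traceless matrices). In the classification of classical Lie algebras, the special linear algebra sl(n+1) has type A_n; here n = 6, so the Dynkin diagram is a chain of 6 nodes with single edges (A_6). Hence the type is A_6.

A_6 (sl(7))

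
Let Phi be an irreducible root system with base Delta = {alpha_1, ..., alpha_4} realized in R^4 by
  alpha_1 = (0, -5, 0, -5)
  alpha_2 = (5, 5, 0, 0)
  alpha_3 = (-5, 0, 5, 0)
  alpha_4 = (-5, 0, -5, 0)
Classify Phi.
D_4 (so(8))

Compute the Cartan integers a_ij = 2(alpha_i, alpha_j)/(alpha_j, alpha_j); the resulting 4x4 Cartan matrix is
[[2, -1, 0, 0], [-1, 2, -1, -1], [0, -1, 2, 0], [0, -1, 0, 2]].
All simple roots have the same length, so the diagram is simply laced. The associated Dynkin diagram is a chain of 2 nodes with a fork of two nodes at one end (D_4), so the type is D_4 (the algebra so(8)).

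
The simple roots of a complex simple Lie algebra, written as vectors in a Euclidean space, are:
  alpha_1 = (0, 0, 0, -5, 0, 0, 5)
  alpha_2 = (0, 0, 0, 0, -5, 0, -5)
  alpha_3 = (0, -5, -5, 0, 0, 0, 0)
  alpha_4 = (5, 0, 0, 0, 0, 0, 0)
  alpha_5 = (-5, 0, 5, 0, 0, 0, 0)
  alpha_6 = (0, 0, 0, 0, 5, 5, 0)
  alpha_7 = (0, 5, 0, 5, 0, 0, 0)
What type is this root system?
Compute the Cartan integers a_ij = 2(alpha_i, alpha_j)/(alpha_j, alpha_j); the resulting 7x7 Cartan matrix is
[[2, -1, 0, 0, 0, 0, -1], [-1, 2, 0, 0, 0, -1, 0], [0, 0, 2, 0, -1, 0, -1], [0, 0, 0, 2, -1, 0, 0], [0, 0, -1, -2, 2, 0, 0], [0, -1, 0, 0, 0, 2, 0], [-1, 0, -1, 0, 0, 0, 2]].
The roots have two lengths (squared-length ratio 2:1); the short ones are alpha_{4}. The associated Dynkin diagram is a chain of 7 nodes with a double edge at one end; the terminal node there is the unique short simple root (B_7), so the type is B_7 (the algebra so(15)).

B_7 (so(15))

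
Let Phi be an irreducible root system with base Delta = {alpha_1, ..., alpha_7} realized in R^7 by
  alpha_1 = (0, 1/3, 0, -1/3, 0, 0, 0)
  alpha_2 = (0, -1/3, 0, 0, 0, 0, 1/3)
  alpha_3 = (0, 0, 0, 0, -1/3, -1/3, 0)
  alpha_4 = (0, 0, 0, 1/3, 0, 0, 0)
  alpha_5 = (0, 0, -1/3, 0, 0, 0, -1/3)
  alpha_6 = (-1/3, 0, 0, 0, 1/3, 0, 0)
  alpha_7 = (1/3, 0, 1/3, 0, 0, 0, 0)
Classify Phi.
B_7 (so(15))

Compute the Cartan integers a_ij = 2(alpha_i, alpha_j)/(alpha_j, alpha_j); the resulting 7x7 Cartan matrix is
[[2, -1, 0, -2, 0, 0, 0], [-1, 2, 0, 0, -1, 0, 0], [0, 0, 2, 0, 0, -1, 0], [-1, 0, 0, 2, 0, 0, 0], [0, -1, 0, 0, 2, 0, -1], [0, 0, -1, 0, 0, 2, -1], [0, 0, 0, 0, -1, -1, 2]].
The roots have two lengths (squared-length ratio 2:1); the short ones are alpha_{4}. The associated Dynkin diagram is a chain of 7 nodes with a double edge at one end; the terminal node there is the unique short simple root (B_7), so the type is B_7 (the algebra so(15)).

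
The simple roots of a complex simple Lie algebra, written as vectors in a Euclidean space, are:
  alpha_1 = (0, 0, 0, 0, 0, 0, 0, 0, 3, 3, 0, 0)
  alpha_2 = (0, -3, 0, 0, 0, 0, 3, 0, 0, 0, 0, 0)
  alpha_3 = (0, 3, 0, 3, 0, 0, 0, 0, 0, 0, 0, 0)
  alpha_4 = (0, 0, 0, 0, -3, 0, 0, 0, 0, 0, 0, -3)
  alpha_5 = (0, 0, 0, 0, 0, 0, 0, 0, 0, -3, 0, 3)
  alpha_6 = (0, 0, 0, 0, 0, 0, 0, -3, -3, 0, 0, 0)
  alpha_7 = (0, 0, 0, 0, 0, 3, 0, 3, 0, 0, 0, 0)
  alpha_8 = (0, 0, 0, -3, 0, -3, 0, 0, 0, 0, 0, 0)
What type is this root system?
A_8

Compute the Cartan integers a_ij = 2(alpha_i, alpha_j)/(alpha_j, alpha_j); the resulting 8x8 Cartan matrix is
[[2, 0, 0, 0, -1, -1, 0, 0], [0, 2, -1, 0, 0, 0, 0, 0], [0, -1, 2, 0, 0, 0, 0, -1], [0, 0, 0, 2, -1, 0, 0, 0], [-1, 0, 0, -1, 2, 0, 0, 0], [-1, 0, 0, 0, 0, 2, -1, 0], [0, 0, 0, 0, 0, -1, 2, -1], [0, 0, -1, 0, 0, 0, -1, 2]].
All simple roots have the same length, so the diagram is simply laced. The associated Dynkin diagram is a chain of 8 nodes with single edges (A_8), so the type is A_8 (the algebra sl(9)).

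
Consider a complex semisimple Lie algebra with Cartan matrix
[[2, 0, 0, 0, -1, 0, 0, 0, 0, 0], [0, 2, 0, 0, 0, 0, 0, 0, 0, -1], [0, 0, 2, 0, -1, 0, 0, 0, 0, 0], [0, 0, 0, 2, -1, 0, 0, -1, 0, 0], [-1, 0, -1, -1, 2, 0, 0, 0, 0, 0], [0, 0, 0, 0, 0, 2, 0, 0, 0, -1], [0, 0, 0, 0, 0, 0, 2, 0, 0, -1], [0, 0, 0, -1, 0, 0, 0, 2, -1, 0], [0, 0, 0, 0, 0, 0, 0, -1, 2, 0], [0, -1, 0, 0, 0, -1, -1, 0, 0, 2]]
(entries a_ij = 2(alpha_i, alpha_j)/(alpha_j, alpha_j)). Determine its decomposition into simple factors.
The diagram associated to this matrix has two connected components: the simple roots {alpha_2, alpha_6, alpha_7, alpha_10} form a chain of 2 nodes with a fork of two nodes at one end (D_4), and {alpha_1, alpha_3, alpha_4, alpha_5, alpha_8, alpha_9} form a chain of 4 nodes with a fork of two nodes at one end (D_6). A semisimple Lie algebra decomposes uniquely as the direct sum of simple ideals, one per connected component of its Dynkin diagram, so g ≅ D_4 ⊕ D_6 (dimension 28 + 66 = 94).

D_4 (so(8)) ⊕ D_6 (so(12))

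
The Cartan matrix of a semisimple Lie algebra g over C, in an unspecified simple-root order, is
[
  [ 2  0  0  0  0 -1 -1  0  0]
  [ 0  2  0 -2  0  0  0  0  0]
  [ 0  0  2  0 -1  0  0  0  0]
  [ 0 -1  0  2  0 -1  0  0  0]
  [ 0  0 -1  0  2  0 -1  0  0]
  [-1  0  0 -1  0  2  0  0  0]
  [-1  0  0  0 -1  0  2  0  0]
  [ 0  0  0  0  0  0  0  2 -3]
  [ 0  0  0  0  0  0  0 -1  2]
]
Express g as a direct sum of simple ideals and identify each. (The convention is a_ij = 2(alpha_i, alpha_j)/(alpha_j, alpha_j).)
C_7 (sp(14)) ⊕ G_2

The diagram associated to this matrix has two connected components: the simple roots {alpha_1, alpha_2, alpha_3, alpha_4, alpha_5, alpha_6, alpha_7} form a chain of 7 nodes with a double edge at one end; the terminal node there is the unique long simple root (C_7), and {alpha_8, alpha_9} form two nodes joined by a triple edge (G_2). A semisimple Lie algebra decomposes uniquely as the direct sum of simple ideals, one per connected component of its Dynkin diagram, so g ≅ C_7 ⊕ G_2 (dimension 105 + 14 = 119).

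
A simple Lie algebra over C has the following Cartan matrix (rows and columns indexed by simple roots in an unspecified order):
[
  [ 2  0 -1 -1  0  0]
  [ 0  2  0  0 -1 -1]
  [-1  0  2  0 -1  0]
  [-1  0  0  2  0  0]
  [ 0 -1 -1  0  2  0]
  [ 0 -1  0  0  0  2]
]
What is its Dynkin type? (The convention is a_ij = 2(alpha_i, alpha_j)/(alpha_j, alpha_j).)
A_6 (sl(7))

The matrix has rank 6 with 2's on the diagonal. Reading the off-diagonal entries as Dynkin edges (a single edge where a_ij = a_ji = -1; a double or triple edge where a_ij * a_ji = 2 or 3), the diagram is a chain of 6 nodes with single edges (A_6). One simple-root ordering that puts it in standard form is (alpha_4, alpha_1, alpha_3, alpha_5, alpha_2, alpha_6). So the algebra is type A_6, i.e. sl(7).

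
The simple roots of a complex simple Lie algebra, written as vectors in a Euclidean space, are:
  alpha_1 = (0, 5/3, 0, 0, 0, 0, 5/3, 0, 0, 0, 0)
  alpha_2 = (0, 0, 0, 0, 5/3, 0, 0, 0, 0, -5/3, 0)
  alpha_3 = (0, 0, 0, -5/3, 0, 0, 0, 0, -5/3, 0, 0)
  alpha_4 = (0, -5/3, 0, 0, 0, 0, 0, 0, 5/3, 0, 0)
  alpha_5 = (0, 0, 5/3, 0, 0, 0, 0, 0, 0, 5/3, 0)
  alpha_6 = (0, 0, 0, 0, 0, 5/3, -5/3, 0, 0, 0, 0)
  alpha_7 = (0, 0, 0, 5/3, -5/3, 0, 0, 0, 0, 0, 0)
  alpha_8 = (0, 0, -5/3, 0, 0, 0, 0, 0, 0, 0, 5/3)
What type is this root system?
type A_8

Compute the Cartan integers a_ij = 2(alpha_i, alpha_j)/(alpha_j, alpha_j); the resulting 8x8 Cartan matrix is
[[2, 0, 0, -1, 0, -1, 0, 0], [0, 2, 0, 0, -1, 0, -1, 0], [0, 0, 2, -1, 0, 0, -1, 0], [-1, 0, -1, 2, 0, 0, 0, 0], [0, -1, 0, 0, 2, 0, 0, -1], [-1, 0, 0, 0, 0, 2, 0, 0], [0, -1, -1, 0, 0, 0, 2, 0], [0, 0, 0, 0, -1, 0, 0, 2]].
All simple roots have the same length, so the diagram is simply laced. The associated Dynkin diagram is a chain of 8 nodes with single edges (A_8), so the type is A_8 (the algebra sl(9)).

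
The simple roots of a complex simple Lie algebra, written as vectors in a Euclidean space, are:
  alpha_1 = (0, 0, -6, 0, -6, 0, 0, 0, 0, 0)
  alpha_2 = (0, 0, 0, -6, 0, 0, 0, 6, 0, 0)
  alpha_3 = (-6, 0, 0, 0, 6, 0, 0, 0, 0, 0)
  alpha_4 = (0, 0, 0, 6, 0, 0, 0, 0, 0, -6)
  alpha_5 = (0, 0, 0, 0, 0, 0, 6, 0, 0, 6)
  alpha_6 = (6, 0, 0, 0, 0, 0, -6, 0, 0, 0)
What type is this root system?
A_6 (sl(7))

Compute the Cartan integers a_ij = 2(alpha_i, alpha_j)/(alpha_j, alpha_j); the resulting 6x6 Cartan matrix is
[[2, 0, -1, 0, 0, 0], [0, 2, 0, -1, 0, 0], [-1, 0, 2, 0, 0, -1], [0, -1, 0, 2, -1, 0], [0, 0, 0, -1, 2, -1], [0, 0, -1, 0, -1, 2]].
All simple roots have the same length, so the diagram is simply laced. The associated Dynkin diagram is a chain of 6 nodes with single edges (A_6), so the type is A_6 (the algebra sl(7)).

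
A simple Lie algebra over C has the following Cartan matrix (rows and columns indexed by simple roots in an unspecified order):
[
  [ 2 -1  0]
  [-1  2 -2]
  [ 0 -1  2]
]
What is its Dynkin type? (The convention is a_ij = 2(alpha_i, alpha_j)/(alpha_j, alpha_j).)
B_3 (so(7))

The matrix has rank 3 with 2's on the diagonal. Reading the off-diagonal entries as Dynkin edges (a single edge where a_ij = a_ji = -1; a double or triple edge where a_ij * a_ji = 2 or 3), the diagram is a chain of 3 nodes with a double edge at one end; the terminal node there is the unique short simple root (B_3). One simple-root ordering that puts it in standard form is (alpha_1, alpha_2, alpha_3). So the algebra is type B_3, i.e. so(7).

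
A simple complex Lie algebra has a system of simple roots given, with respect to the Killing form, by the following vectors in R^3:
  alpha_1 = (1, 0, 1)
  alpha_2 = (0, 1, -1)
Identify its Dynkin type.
A_2 (sl(3))

Compute the Cartan integers a_ij = 2(alpha_i, alpha_j)/(alpha_j, alpha_j); the resulting 2x2 Cartan matrix is
[[2, -1], [-1, 2]].
All simple roots have the same length, so the diagram is simply laced. The associated Dynkin diagram is a chain of 2 nodes with single edges (A_2), so the type is A_2 (the algebra sl(3)).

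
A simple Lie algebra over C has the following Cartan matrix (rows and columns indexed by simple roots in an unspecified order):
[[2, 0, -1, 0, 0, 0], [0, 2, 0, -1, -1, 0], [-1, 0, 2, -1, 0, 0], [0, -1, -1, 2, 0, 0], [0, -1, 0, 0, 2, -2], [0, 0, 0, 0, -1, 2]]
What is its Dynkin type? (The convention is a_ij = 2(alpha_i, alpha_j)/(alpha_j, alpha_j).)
B_6

The matrix has rank 6 with 2's on the diagonal. Reading the off-diagonal entries as Dynkin edges (a single edge where a_ij = a_ji = -1; a double or triple edge where a_ij * a_ji = 2 or 3), the diagram is a chain of 6 nodes with a double edge at one end; the terminal node there is the unique short simple root (B_6). One simple-root ordering that puts it in standard form is (alpha_1, alpha_3, alpha_4, alpha_2, alpha_5, alpha_6). So the algebra is type B_6, i.e. so(13).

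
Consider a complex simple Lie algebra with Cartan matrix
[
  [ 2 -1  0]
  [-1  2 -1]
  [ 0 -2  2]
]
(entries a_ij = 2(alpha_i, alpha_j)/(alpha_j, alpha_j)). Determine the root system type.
The matrix has rank 3 with 2's on the diagonal. Reading the off-diagonal entries as Dynkin edges (a single edge where a_ij = a_ji = -1; a double or triple edge where a_ij * a_ji = 2 or 3), the diagram is a chain of 3 nodes with a double edge at one end; the terminal node there is the unique long simple root (C_3). One simple-root ordering that puts it in standard form is (alpha_1, alpha_2, alpha_3). So the algebra is type C_3, i.e. sp(6).

C_3 (sp(6))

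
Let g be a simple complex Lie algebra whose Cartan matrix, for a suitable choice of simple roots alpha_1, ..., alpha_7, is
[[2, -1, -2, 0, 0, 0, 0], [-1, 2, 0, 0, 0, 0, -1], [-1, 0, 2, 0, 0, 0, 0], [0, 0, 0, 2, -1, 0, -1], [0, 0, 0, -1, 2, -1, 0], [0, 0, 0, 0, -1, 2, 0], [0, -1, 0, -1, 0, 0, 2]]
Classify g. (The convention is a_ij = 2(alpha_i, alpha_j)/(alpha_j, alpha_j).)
B_7 (so(15))

The matrix has rank 7 with 2's on the diagonal. Reading the off-diagonal entries as Dynkin edges (a single edge where a_ij = a_ji = -1; a double or triple edge where a_ij * a_ji = 2 or 3), the diagram is a chain of 7 nodes with a double edge at one end; the terminal node there is the unique short simple root (B_7). One simple-root ordering that puts it in standard form is (alpha_6, alpha_5, alpha_4, alpha_7, alpha_2, alpha_1, alpha_3). So the algebra is type B_7, i.e. so(15).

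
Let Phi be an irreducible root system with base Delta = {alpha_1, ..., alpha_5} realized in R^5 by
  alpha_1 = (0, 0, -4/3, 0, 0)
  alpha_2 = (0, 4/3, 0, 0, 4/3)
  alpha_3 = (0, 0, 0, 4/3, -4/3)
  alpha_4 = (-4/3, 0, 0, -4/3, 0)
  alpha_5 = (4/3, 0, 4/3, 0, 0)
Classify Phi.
Compute the Cartan integers a_ij = 2(alpha_i, alpha_j)/(alpha_j, alpha_j); the resulting 5x5 Cartan matrix is
[[2, 0, 0, 0, -1], [0, 2, -1, 0, 0], [0, -1, 2, -1, 0], [0, 0, -1, 2, -1], [-2, 0, 0, -1, 2]].
The roots have two lengths (squared-length ratio 2:1); the short ones are alpha_{1}. The associated Dynkin diagram is a chain of 5 nodes with a double edge at one end; the terminal node there is the unique short simple root (B_5), so the type is B_5 (the algebra so(11)).

B5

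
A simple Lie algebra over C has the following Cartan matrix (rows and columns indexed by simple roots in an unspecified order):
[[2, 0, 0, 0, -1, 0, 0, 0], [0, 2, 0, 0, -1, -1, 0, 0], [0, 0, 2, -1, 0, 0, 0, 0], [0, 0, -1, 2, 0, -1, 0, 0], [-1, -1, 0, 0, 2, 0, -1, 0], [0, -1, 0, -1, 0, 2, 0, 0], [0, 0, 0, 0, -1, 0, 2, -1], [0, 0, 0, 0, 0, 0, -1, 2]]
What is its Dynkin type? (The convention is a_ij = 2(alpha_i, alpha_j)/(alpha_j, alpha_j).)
E_8

The matrix has rank 8 with 2's on the diagonal. Reading the off-diagonal entries as Dynkin edges (a single edge where a_ij = a_ji = -1; a double or triple edge where a_ij * a_ji = 2 or 3), the diagram is a chain of 7 nodes with one extra node attached to the third node from one end (E_8). One simple-root ordering that puts it in standard form is (alpha_8, alpha_1, alpha_7, alpha_5, alpha_2, alpha_6, alpha_4, alpha_3). So the algebra is type E_8.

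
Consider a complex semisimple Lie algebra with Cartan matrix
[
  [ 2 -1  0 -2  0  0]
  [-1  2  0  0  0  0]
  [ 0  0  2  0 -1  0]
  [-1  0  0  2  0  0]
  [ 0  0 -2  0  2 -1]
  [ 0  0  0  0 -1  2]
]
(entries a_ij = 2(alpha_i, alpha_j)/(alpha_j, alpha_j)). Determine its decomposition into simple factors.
The diagram associated to this matrix has two connected components: the simple roots {alpha_3, alpha_5, alpha_6} form a chain of 3 nodes with a double edge at one end; the terminal node there is the unique short simple root (B_3), and {alpha_1, alpha_2, alpha_4} form a chain of 3 nodes with a double edge at one end; the terminal node there is the unique short simple root (B_3). A semisimple Lie algebra decomposes uniquely as the direct sum of simple ideals, one per connected component of its Dynkin diagram, so g ≅ B_3 ⊕ B_3 (dimension 21 + 21 = 42).

type B_3 ⊕ type B_3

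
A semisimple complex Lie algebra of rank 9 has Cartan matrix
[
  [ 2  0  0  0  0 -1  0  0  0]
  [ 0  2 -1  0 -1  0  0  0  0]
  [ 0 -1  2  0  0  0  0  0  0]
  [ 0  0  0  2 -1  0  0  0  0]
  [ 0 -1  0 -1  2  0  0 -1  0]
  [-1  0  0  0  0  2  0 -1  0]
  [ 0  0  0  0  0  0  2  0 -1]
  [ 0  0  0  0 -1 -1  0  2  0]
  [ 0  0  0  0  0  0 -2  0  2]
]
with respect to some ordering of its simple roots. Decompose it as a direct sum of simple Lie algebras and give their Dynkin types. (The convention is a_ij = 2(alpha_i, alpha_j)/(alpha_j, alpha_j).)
The diagram associated to this matrix has two connected components: the simple roots {alpha_7, alpha_9} form a chain of 2 nodes with a double edge at one end; the terminal node there is the unique short simple root (B_2), and {alpha_1, alpha_2, alpha_3, alpha_4, alpha_5, alpha_6, alpha_8} form a chain of 6 nodes with one extra node attached to the third node from one end (E_7). A semisimple Lie algebra decomposes uniquely as the direct sum of simple ideals, one per connected component of its Dynkin diagram, so g ≅ B_2 ⊕ E_7 (dimension 10 + 133 = 143).

B_2 (so(5)) + E_7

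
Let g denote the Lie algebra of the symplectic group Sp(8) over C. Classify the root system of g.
C_4

This is sp(8), which has dimension 8(8+1)/2 = 36 and rank 8/2 = 4. In the classification of classical Lie algebras, the symplectic algebra sp(2n) has type C_n; here n = 4, so the Dynkin diagram is a chain of 4 nodes with a double edge at one end; the terminal node there is the unique long simple root (C_4). Hence the type is C_4.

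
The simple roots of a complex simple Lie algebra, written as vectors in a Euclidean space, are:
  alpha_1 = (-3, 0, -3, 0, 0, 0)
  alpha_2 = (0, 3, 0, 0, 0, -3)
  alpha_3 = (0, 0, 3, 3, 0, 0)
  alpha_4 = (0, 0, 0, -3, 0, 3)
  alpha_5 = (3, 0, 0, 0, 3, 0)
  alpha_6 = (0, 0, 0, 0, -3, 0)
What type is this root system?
Compute the Cartan integers a_ij = 2(alpha_i, alpha_j)/(alpha_j, alpha_j); the resulting 6x6 Cartan matrix is
[[2, 0, -1, 0, -1, 0], [0, 2, 0, -1, 0, 0], [-1, 0, 2, -1, 0, 0], [0, -1, -1, 2, 0, 0], [-1, 0, 0, 0, 2, -2], [0, 0, 0, 0, -1, 2]].
The roots have two lengths (squared-length ratio 2:1); the short ones are alpha_{6}. The associated Dynkin diagram is a chain of 6 nodes with a double edge at one end; the terminal node there is the unique short simple root (B_6), so the type is B_6 (the algebra so(13)).

B_6 (so(13))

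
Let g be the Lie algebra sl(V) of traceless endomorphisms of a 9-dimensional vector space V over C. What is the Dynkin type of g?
This is sl(9), which has dimension 9^2 - 1 = 80 and rank 9 - 1 = 8 (a Cartan subalgebra is the diagonal traceless matrices). In the classification of classical Lie algebras, the special linear algebra sl(n+1) has type A_n; here n = 8, so the Dynkin diagram is a chain of 8 nodes with single edges (A_8). Hence the type is A_8.

A_8 (sl(9))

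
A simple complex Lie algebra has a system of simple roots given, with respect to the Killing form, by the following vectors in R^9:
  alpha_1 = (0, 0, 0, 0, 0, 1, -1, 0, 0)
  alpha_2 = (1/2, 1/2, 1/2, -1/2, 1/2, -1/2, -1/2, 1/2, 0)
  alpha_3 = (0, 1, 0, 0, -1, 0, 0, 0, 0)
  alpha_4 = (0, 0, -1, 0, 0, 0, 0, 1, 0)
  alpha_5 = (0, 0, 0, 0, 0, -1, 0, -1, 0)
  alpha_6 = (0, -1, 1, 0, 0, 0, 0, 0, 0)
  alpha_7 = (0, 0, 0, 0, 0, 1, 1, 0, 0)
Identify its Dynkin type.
Compute the Cartan integers a_ij = 2(alpha_i, alpha_j)/(alpha_j, alpha_j); the resulting 7x7 Cartan matrix is
[[2, 0, 0, 0, -1, 0, 0], [0, 2, 0, 0, 0, 0, -1], [0, 0, 2, 0, 0, -1, 0], [0, 0, 0, 2, -1, -1, 0], [-1, 0, 0, -1, 2, 0, -1], [0, 0, -1, -1, 0, 2, 0], [0, -1, 0, 0, -1, 0, 2]].
All simple roots have the same length, so the diagram is simply laced. The associated Dynkin diagram is a chain of 6 nodes with one extra node attached to the third node from one end (E_7), so the type is E_7.

E_7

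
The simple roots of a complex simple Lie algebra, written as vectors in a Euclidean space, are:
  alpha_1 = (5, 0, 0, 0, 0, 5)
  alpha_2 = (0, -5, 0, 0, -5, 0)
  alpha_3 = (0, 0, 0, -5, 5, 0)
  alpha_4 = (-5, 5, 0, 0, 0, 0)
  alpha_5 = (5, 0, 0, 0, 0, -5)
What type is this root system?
D_5

Compute the Cartan integers a_ij = 2(alpha_i, alpha_j)/(alpha_j, alpha_j); the resulting 5x5 Cartan matrix is
[[2, 0, 0, -1, 0], [0, 2, -1, -1, 0], [0, -1, 2, 0, 0], [-1, -1, 0, 2, -1], [0, 0, 0, -1, 2]].
All simple roots have the same length, so the diagram is simply laced. The associated Dynkin diagram is a chain of 3 nodes with a fork of two nodes at one end (D_5), so the type is D_5 (the algebra so(10)).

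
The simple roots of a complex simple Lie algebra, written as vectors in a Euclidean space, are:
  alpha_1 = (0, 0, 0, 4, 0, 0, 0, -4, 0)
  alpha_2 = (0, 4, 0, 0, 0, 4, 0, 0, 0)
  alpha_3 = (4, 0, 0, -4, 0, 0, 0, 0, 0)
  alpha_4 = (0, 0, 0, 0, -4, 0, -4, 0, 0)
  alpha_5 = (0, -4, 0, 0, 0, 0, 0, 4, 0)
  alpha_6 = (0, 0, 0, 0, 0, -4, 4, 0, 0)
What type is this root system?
Compute the Cartan integers a_ij = 2(alpha_i, alpha_j)/(alpha_j, alpha_j); the resulting 6x6 Cartan matrix is
[[2, 0, -1, 0, -1, 0], [0, 2, 0, 0, -1, -1], [-1, 0, 2, 0, 0, 0], [0, 0, 0, 2, 0, -1], [-1, -1, 0, 0, 2, 0], [0, -1, 0, -1, 0, 2]].
All simple roots have the same length, so the diagram is simply laced. The associated Dynkin diagram is a chain of 6 nodes with single edges (A_6), so the type is A_6 (the algebra sl(7)).

A6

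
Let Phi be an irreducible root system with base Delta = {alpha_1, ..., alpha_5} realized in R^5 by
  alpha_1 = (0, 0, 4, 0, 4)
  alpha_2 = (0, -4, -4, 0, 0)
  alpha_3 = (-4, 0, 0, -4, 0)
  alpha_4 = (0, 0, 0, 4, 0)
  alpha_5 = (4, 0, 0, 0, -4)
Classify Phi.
B5

Compute the Cartan integers a_ij = 2(alpha_i, alpha_j)/(alpha_j, alpha_j); the resulting 5x5 Cartan matrix is
[[2, -1, 0, 0, -1], [-1, 2, 0, 0, 0], [0, 0, 2, -2, -1], [0, 0, -1, 2, 0], [-1, 0, -1, 0, 2]].
The roots have two lengths (squared-length ratio 2:1); the short ones are alpha_{4}. The associated Dynkin diagram is a chain of 5 nodes with a double edge at one end; the terminal node there is the unique short simple root (B_5), so the type is B_5 (the algebra so(11)).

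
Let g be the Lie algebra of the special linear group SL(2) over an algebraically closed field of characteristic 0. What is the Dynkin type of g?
A1

This is sl(2), which has dimension 2^2 - 1 = 3 and rank 2 - 1 = 1 (a Cartan subalgebra is the diagonal traceless matrices). In the classification of classical Lie algebras, the special linear algebra sl(n+1) has type A_n; here n = 1, so the Dynkin diagram is a chain of 1 nodes with single edges (A_1). Hence the type is A_1.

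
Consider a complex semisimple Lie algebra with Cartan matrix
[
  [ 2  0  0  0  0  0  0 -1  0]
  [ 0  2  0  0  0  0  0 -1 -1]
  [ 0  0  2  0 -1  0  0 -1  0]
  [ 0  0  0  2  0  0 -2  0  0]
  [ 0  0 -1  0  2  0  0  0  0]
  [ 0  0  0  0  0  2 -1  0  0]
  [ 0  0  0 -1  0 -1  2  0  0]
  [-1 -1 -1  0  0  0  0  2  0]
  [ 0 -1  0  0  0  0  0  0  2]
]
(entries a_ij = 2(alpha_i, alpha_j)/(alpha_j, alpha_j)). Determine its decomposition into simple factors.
type C_3 ⊕ type E_6

The diagram associated to this matrix has two connected components: the simple roots {alpha_4, alpha_6, alpha_7} form a chain of 3 nodes with a double edge at one end; the terminal node there is the unique long simple root (C_3), and {alpha_1, alpha_2, alpha_3, alpha_5, alpha_8, alpha_9} form a chain of 5 nodes with one extra node attached to the third node from one end (E_6). A semisimple Lie algebra decomposes uniquely as the direct sum of simple ideals, one per connected component of its Dynkin diagram, so g ≅ C_3 ⊕ E_6 (dimension 21 + 78 = 99).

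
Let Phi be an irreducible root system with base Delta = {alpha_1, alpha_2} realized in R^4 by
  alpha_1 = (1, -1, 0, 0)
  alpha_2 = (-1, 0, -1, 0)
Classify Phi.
Compute the Cartan integers a_ij = 2(alpha_i, alpha_j)/(alpha_j, alpha_j); the resulting 2x2 Cartan matrix is
[[2, -1], [-1, 2]].
All simple roots have the same length, so the diagram is simply laced. The associated Dynkin diagram is a chain of 2 nodes with single edges (A_2), so the type is A_2 (the algebra sl(3)).

A_2 (sl(3))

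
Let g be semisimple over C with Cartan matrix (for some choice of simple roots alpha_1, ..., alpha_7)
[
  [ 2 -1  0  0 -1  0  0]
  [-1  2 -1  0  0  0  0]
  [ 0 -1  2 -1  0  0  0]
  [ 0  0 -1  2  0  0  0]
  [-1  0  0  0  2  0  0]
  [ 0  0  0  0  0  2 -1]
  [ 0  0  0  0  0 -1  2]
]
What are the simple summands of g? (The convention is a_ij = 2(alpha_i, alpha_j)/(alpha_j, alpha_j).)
The diagram associated to this matrix has two connected components: the simple roots {alpha_6, alpha_7} form a chain of 2 nodes with single edges (A_2), and {alpha_1, alpha_2, alpha_3, alpha_4, alpha_5} form a chain of 5 nodes with single edges (A_5). A semisimple Lie algebra decomposes uniquely as the direct sum of simple ideals, one per connected component of its Dynkin diagram, so g ≅ A_2 ⊕ A_5 (dimension 8 + 35 = 43).

A_2 ⊕ A_5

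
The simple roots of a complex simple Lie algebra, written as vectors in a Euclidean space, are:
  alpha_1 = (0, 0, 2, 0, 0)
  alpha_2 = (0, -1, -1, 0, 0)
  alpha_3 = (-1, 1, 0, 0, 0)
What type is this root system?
Compute the Cartan integers a_ij = 2(alpha_i, alpha_j)/(alpha_j, alpha_j); the resulting 3x3 Cartan matrix is
[[2, -2, 0], [-1, 2, -1], [0, -1, 2]].
The roots have two lengths (squared-length ratio 2:1); the short ones are alpha_{2,3}. The associated Dynkin diagram is a chain of 3 nodes with a double edge at one end; the terminal node there is the unique long simple root (C_3), so the type is C_3 (the algebra sp(6)).

C3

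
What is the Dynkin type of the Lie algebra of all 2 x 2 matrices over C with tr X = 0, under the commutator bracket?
A1

This is sl(2), which has dimension 2^2 - 1 = 3 and rank 2 - 1 = 1 (a Cartan subalgebra is the diagonal traceless matrices). In the classification of classical Lie algebras, the special linear algebra sl(n+1) has type A_n; here n = 1, so the Dynkin diagram is a chain of 1 nodes with single edges (A_1). Hence the type is A_1.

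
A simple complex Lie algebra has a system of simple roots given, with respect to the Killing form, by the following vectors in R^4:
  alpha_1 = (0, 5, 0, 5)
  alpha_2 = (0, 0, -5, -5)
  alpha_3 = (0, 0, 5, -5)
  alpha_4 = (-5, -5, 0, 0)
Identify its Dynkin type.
Compute the Cartan integers a_ij = 2(alpha_i, alpha_j)/(alpha_j, alpha_j); the resulting 4x4 Cartan matrix is
[[2, -1, -1, -1], [-1, 2, 0, 0], [-1, 0, 2, 0], [-1, 0, 0, 2]].
All simple roots have the same length, so the diagram is simply laced. The associated Dynkin diagram is a chain of 2 nodes with a fork of two nodes at one end (D_4), so the type is D_4 (the algebra so(8)).

D4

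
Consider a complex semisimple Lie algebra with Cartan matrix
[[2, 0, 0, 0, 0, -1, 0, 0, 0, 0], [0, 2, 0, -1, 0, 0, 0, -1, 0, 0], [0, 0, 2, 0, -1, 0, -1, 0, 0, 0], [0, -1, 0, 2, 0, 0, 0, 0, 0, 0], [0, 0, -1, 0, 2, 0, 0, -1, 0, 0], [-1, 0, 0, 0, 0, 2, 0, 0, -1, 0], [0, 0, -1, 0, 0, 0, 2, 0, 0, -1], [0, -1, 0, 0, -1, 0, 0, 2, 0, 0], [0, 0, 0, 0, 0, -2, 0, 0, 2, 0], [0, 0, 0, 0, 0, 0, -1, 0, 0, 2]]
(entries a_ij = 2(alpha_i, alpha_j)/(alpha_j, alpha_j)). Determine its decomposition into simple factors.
The diagram associated to this matrix has two connected components: the simple roots {alpha_2, alpha_3, alpha_4, alpha_5, alpha_7, alpha_8, alpha_10} form a chain of 7 nodes with single edges (A_7), and {alpha_1, alpha_6, alpha_9} form a chain of 3 nodes with a double edge at one end; the terminal node there is the unique long simple root (C_3). A semisimple Lie algebra decomposes uniquely as the direct sum of simple ideals, one per connected component of its Dynkin diagram, so g ≅ A_7 ⊕ C_3 (dimension 63 + 21 = 84).

A_7 (sl(8)) ⊕ C_3 (sp(6))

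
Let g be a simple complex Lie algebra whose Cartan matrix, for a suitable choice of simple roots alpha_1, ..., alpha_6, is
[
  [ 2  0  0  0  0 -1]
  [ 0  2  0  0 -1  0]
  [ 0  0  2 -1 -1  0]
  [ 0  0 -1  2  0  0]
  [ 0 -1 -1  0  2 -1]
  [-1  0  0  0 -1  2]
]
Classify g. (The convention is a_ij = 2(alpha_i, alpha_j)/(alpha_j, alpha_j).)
E_6

The matrix has rank 6 with 2's on the diagonal. Reading the off-diagonal entries as Dynkin edges (a single edge where a_ij = a_ji = -1; a double or triple edge where a_ij * a_ji = 2 or 3), the diagram is a chain of 5 nodes with one extra node attached to the third node from one end (E_6). One simple-root ordering that puts it in standard form is (alpha_1, alpha_2, alpha_6, alpha_5, alpha_3, alpha_4). So the algebra is type E_6.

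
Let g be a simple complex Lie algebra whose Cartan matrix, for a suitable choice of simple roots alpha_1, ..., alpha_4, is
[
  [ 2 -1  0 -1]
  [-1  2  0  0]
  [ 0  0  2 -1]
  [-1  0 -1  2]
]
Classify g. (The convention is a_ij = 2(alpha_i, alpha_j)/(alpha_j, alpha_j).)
type A_4

The matrix has rank 4 with 2's on the diagonal. Reading the off-diagonal entries as Dynkin edges (a single edge where a_ij = a_ji = -1; a double or triple edge where a_ij * a_ji = 2 or 3), the diagram is a chain of 4 nodes with single edges (A_4). One simple-root ordering that puts it in standard form is (alpha_2, alpha_1, alpha_4, alpha_3). So the algebra is type A_4, i.e. sl(5).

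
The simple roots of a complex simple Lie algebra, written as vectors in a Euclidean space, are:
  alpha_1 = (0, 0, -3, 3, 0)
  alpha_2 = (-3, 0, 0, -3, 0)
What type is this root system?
A_2

Compute the Cartan integers a_ij = 2(alpha_i, alpha_j)/(alpha_j, alpha_j); the resulting 2x2 Cartan matrix is
[[2, -1], [-1, 2]].
All simple roots have the same length, so the diagram is simply laced. The associated Dynkin diagram is a chain of 2 nodes with single edges (A_2), so the type is A_2 (the algebra sl(3)).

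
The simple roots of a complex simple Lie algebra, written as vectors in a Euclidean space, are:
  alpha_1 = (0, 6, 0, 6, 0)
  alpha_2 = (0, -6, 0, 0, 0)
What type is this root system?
type B_2

Compute the Cartan integers a_ij = 2(alpha_i, alpha_j)/(alpha_j, alpha_j); the resulting 2x2 Cartan matrix is
[[2, -2], [-1, 2]].
The roots have two lengths (squared-length ratio 2:1); the short ones are alpha_{2}. The associated Dynkin diagram is a chain of 2 nodes with a double edge at one end; the terminal node there is the unique short simple root (B_2), so the type is B_2 (the algebra so(5)).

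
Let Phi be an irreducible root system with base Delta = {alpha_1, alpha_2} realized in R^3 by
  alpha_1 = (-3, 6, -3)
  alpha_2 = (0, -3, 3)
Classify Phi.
G_2

Compute the Cartan integers a_ij = 2(alpha_i, alpha_j)/(alpha_j, alpha_j); the resulting 2x2 Cartan matrix is
[[2, -3], [-1, 2]].
The roots have two lengths (squared-length ratio 3:1); the short ones are alpha_{2}. The associated Dynkin diagram is two nodes joined by a triple edge (G_2), so the type is G_2.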